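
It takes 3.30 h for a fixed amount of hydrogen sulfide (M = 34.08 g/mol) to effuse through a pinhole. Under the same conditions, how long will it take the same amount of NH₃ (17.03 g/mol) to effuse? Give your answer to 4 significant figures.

Since effusion rate ∝ 1/√M, t_NH₃/t_H₂S = √(M_NH₃/M_H₂S) = √(17.03/34.08) = √0.4997 = 0.7069.
So the time for NH₃ is 3.30 × 0.7069 = 2.333 h.

2.333 h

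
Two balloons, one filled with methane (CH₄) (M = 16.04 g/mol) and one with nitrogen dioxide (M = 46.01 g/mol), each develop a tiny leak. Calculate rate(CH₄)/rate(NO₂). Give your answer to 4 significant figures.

1.694

By Graham's law, rate_CH₄/rate_NO₂ = √(M_NO₂/M_CH₄) = √(46.01/16.04) = √2.868 = 1.694.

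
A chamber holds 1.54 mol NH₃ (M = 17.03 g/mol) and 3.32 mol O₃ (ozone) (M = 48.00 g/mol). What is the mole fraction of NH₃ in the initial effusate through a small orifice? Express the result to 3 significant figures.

0.438

The effusion rate of species i is ∝ p_i/√M_i ∝ n_i/√M_i.
x_NH₃(eff) = (n_NH₃/√M_NH₃) / (n_NH₃/√M_NH₃ + n_O₃/√M_O₃)
= (1.54/√17.03) / (1.54/√17.03 + 3.32/√48.00) = 0.3732/(0.3732 + 0.4792) = 0.438.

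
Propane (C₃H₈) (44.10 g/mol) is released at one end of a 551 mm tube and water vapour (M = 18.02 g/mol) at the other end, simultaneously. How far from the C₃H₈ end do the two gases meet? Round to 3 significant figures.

215 mm

The fronts meet when d_C₃H₈ + d_H₂O = L with d_C₃H₈/d_H₂O = √(M_H₂O/M_C₃H₈) (Graham's law). Here √(M_H₂O/M_C₃H₈) = √(18.02/44.10) = 0.6392.
With d_C₃H₈ + d_H₂O = 551 mm, d_H₂O = 551/(1 + 0.6392) = 336.1 mm.
d_C₃H₈ = 551 − 336.1 = 215 mm.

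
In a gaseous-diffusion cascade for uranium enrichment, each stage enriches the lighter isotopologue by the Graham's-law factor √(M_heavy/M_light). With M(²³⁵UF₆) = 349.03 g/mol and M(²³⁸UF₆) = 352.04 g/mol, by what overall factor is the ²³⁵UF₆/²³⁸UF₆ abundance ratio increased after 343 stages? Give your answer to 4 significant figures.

After 343 stages the ratio has grown by (√(352.04/349.03))^343 = (352.04/349.03)^(343/2).
= 1.00862^(343/2) = 4.361.

4.361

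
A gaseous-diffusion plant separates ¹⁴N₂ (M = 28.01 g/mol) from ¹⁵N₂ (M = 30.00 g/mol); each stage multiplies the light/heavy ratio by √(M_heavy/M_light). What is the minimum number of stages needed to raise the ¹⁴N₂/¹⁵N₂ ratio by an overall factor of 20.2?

Per stage α = (30.00/28.01)^(1/2) = 1.07105^0.5, giving ln α = 0.03432.
Need α^N ≥ 20.2 ⇒ N ≥ ln(20.2) / ln α = 3.006 / 0.03432 = 87.58.
Minimum whole number of stages: N = 88.

88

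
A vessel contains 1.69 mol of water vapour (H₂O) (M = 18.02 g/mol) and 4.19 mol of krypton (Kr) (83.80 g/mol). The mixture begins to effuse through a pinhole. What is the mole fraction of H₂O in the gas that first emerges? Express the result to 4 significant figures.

0.4652

Rate_i ∝ x_i/√M_i (Graham's law weighted by mole fraction), so the effusate composition follows n_i/√M_i.
x_H₂O(eff) = (n_H₂O/√M_H₂O) / (n_H₂O/√M_H₂O + n_Kr/√M_Kr)
= (1.69/√18.02) / (1.69/√18.02 + 4.19/√83.80) = 0.3981/(0.3981 + 0.4577) = 0.4652.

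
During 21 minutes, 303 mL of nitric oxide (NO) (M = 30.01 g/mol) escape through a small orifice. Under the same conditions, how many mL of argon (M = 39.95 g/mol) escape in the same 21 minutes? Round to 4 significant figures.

262.6 mL

By Graham's law, rate_Ar/rate_NO = √(M_NO/M_Ar) = √(30.01/39.95) = √0.7512 = 0.8667.
So the volume for Ar is 303 × 0.8667 = 262.6 mL.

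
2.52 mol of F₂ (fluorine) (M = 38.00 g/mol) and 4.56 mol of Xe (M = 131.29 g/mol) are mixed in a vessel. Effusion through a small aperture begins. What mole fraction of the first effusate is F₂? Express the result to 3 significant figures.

0.507

The effusion rate of species i is ∝ p_i/√M_i ∝ n_i/√M_i.
So x_F₂ in the escaping gas = (n_F₂/√M_F₂) / Σ(n_i/√M_i)
= (2.52/√38.00) / (2.52/√38.00 + 4.56/√131.29) = 0.4088/(0.4088 + 0.3980) = 0.507.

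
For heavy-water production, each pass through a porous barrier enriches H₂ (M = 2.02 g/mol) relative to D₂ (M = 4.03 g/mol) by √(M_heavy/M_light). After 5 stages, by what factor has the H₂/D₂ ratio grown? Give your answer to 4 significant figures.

The single-stage factor is √(M_heavy/M_light), so 5 stages give [√(4.03/2.02)]^5 = (4.03/2.02)^(5/2).
= 1.99505^(5/2) = 5.622.

5.622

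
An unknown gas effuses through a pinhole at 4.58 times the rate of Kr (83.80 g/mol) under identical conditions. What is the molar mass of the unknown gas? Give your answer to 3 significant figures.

Using Graham's law: rate_X/rate_Kr = √(M_Kr/M_X).
4.58 = √(83.80/M_X)
M_X = 83.80 / 4.58² = 83.80 / 20.98 = 3.99 g/mol

3.99 g/mol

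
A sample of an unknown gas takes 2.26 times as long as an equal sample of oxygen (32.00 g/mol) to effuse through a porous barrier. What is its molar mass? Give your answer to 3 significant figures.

163 g/mol

Since effusion rate ∝ 1/√M, t_X/t_O₂ = √(M_X/M_O₂).
2.26 = √(M_X/32.00)
M_X = 32.00 × 2.26² = 32.00 × 5.108 = 163 g/mol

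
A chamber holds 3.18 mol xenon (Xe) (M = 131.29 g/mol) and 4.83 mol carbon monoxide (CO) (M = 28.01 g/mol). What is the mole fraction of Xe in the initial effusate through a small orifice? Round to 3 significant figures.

Rate_i ∝ x_i/√M_i (Graham's law weighted by mole fraction), so the effusate composition follows n_i/√M_i.
So x_Xe in the escaping gas = (n_Xe/√M_Xe) / Σ(n_i/√M_i)
= (3.18/√131.29) / (3.18/√131.29 + 4.83/√28.01) = 0.2775/(0.2775 + 0.9126) = 0.233.

0.233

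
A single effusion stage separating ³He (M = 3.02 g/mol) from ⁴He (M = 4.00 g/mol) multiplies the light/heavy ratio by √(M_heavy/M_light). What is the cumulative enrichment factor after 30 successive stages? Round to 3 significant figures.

Overall factor = α^30 with α = √(4.00/3.02), i.e. (4.00/3.02)^(30/2).
= 1.32450^15 = 67.7.

67.7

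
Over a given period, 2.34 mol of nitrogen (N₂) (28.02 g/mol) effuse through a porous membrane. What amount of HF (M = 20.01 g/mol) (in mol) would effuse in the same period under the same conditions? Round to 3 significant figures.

2.77 mol

Since effusion rate ∝ 1/√M, rate_HF/rate_N₂ = √(M_N₂/M_HF) = √(28.02/20.01) = √1.400 = 1.183.
So the amount for HF is 2.34 × 1.183 = 2.77 mol.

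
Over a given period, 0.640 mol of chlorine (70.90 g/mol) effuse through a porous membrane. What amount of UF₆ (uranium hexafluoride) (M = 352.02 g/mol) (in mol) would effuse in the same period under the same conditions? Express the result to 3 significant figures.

From Graham's law, rate_UF₆/rate_Cl₂ = √(M_Cl₂/M_UF₆) = √(70.90/352.02) = √0.2014 = 0.4488.
So the amount for UF₆ is 0.640 × 0.4488 = 0.287 mol.

0.287 mol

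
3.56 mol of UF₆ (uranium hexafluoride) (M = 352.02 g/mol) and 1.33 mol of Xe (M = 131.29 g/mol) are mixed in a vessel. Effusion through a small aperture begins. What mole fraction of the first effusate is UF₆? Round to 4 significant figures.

Rate_i ∝ x_i/√M_i (Graham's law weighted by mole fraction), so the effusate composition follows n_i/√M_i.
Mole fraction of UF₆ in the effusate = (n_UF₆/√M_UF₆) / (n_UF₆/√M_UF₆ + n_Xe/√M_Xe)
= (3.56/√352.02) / (3.56/√352.02 + 1.33/√131.29) = 0.1897/(0.1897 + 0.1161) = 0.6204.

0.6204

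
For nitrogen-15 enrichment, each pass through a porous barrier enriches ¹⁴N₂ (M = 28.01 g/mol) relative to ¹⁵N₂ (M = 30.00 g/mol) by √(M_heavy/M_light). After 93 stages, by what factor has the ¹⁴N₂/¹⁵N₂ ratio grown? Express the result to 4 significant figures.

24.33

Overall factor = α^93 with α = √(30.00/28.01), i.e. (30.00/28.01)^(93/2).
= 1.07105^(93/2) = 24.33.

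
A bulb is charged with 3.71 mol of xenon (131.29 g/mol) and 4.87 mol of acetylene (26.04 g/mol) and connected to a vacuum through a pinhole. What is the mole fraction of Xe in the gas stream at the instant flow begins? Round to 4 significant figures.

0.2533

Rate_i ∝ x_i/√M_i (Graham's law weighted by mole fraction), so the effusate composition follows n_i/√M_i.
x_Xe(eff) = (n_Xe/√M_Xe) / (n_Xe/√M_Xe + n_C₂H₂/√M_C₂H₂)
= (3.71/√131.29) / (3.71/√131.29 + 4.87/√26.04) = 0.3238/(0.3238 + 0.9544) = 0.2533.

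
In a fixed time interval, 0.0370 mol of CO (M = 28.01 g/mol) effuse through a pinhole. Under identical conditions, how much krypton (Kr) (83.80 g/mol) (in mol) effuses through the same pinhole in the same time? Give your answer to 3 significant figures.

0.0214 mol

Since effusion rate ∝ 1/√M, rate_Kr/rate_CO = √(M_CO/M_Kr) = √(28.01/83.80) = √0.3342 = 0.5781.
So the amount for Kr is 0.0370 × 0.5781 = 0.0214 mol.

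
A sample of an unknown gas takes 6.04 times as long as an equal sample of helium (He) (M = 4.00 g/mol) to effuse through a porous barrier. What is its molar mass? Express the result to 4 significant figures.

Graham's law gives t_X/t_He = √(M_X/M_He).
6.04 = √(M_X/4.00)
M_X = 4.00 × 6.04² = 4.00 × 36.48 = 145.9 g/mol

145.9 g/mol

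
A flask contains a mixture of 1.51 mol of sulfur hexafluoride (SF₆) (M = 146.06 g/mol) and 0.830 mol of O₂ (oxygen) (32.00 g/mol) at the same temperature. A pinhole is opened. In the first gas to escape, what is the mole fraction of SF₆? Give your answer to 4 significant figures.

0.4599

Rate_i ∝ x_i/√M_i (Graham's law weighted by mole fraction), so the effusate composition follows n_i/√M_i.
x_SF₆(eff) = (n_SF₆/√M_SF₆) / (n_SF₆/√M_SF₆ + n_O₂/√M_O₂)
= (1.51/√146.06) / (1.51/√146.06 + 0.830/√32.00) = 0.1249/(0.1249 + 0.1467) = 0.4599.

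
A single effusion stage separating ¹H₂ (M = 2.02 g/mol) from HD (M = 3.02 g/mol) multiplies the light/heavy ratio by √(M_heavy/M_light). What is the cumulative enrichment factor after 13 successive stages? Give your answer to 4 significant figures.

13.65

After 13 stages the ratio has grown by (√(3.02/2.02))^13 = (3.02/2.02)^(13/2).
= 1.49505^(13/2) = 13.65.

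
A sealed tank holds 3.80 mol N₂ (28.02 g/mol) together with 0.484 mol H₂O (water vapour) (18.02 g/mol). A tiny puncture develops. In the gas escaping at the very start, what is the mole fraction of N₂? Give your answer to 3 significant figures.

0.863

Each component's effusion rate ∝ (its partial pressure)·(1/√M) ∝ n_i/√M_i.
So x_N₂ in the escaping gas = (n_N₂/√M_N₂) / Σ(n_i/√M_i)
= (3.80/√28.02) / (3.80/√28.02 + 0.484/√18.02) = 0.7179/(0.7179 + 0.1140) = 0.863.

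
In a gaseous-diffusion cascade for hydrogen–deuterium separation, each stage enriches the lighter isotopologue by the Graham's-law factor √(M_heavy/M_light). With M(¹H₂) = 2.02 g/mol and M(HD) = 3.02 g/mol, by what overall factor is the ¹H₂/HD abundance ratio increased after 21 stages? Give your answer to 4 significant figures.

The single-stage factor is √(M_heavy/M_light), so 21 stages give [√(3.02/2.02)]^21 = (3.02/2.02)^(21/2).
= 1.49505^(21/2) = 68.22.

68.22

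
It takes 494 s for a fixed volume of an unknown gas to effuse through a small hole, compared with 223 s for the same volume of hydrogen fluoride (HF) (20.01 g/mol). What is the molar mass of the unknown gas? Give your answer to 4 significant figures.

From Graham's law, t_X/t_HF = √(M_X/M_HF).
494/223 = 2.215 = √(M_X/20.01)
M_X = 20.01 × 2.215² = 20.01 × 4.907 = 98.20 g/mol

98.20 g/mol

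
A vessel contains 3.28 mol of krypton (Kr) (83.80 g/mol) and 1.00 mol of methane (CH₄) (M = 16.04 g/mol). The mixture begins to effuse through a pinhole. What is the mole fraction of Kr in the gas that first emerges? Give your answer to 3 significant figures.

Rate_i ∝ x_i/√M_i (Graham's law weighted by mole fraction), so the effusate composition follows n_i/√M_i.
Mole fraction of Kr in the effusate = (n_Kr/√M_Kr) / (n_Kr/√M_Kr + n_CH₄/√M_CH₄)
= (3.28/√83.80) / (3.28/√83.80 + 1.00/√16.04) = 0.3583/(0.3583 + 0.2497) = 0.589.

0.589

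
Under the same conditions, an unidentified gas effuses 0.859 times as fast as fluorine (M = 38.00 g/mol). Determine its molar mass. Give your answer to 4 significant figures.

From Graham's law, rate_X/rate_F₂ = √(M_F₂/M_X).
0.859 = √(38.00/M_X)
M_X = 38.00 / 0.859² = 38.00 / 0.7379 = 51.50 g/mol

51.50 g/mol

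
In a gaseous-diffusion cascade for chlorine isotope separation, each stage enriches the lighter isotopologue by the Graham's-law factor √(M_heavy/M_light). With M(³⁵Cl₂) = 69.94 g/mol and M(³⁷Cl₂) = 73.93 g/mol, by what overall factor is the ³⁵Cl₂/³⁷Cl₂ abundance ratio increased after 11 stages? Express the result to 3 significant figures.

The single-stage factor is √(M_heavy/M_light), so 11 stages give [√(73.93/69.94)]^11 = (73.93/69.94)^(11/2).
= 1.05705^(11/2) = 1.36.

1.36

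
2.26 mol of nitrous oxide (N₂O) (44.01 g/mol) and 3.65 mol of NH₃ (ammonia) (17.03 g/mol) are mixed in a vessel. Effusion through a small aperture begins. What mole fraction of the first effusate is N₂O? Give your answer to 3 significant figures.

Rate_i ∝ x_i/√M_i (Graham's law weighted by mole fraction), so the effusate composition follows n_i/√M_i.
So x_N₂O in the escaping gas = (n_N₂O/√M_N₂O) / Σ(n_i/√M_i)
= (2.26/√44.01) / (2.26/√44.01 + 3.65/√17.03) = 0.3407/(0.3407 + 0.8845) = 0.278.

0.278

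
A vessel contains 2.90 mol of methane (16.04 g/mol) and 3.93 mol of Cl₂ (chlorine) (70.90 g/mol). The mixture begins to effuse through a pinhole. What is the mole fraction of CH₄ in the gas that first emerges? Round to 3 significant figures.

0.608

The effusion rate of species i is ∝ p_i/√M_i ∝ n_i/√M_i.
So x_CH₄ in the escaping gas = (n_CH₄/√M_CH₄) / Σ(n_i/√M_i)
= (2.90/√16.04) / (2.90/√16.04 + 3.93/√70.90) = 0.7241/(0.7241 + 0.4667) = 0.608.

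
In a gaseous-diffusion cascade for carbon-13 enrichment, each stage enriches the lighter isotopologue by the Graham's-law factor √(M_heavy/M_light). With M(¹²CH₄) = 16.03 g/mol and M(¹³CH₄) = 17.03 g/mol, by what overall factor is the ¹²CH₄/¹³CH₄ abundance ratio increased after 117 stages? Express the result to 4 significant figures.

The single-stage factor is √(M_heavy/M_light), so 117 stages give [√(17.03/16.03)]^117 = (17.03/16.03)^(117/2).
= 1.06238^(117/2) = 34.47.

34.47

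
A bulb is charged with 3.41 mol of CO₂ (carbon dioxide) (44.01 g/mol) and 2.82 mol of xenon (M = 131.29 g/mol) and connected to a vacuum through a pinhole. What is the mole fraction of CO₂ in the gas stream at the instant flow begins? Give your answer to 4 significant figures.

0.6762

Rate_i ∝ x_i/√M_i (Graham's law weighted by mole fraction), so the effusate composition follows n_i/√M_i.
Mole fraction of CO₂ in the effusate = (n_CO₂/√M_CO₂) / (n_CO₂/√M_CO₂ + n_Xe/√M_Xe)
= (3.41/√44.01) / (3.41/√44.01 + 2.82/√131.29) = 0.5140/(0.5140 + 0.2461) = 0.6762.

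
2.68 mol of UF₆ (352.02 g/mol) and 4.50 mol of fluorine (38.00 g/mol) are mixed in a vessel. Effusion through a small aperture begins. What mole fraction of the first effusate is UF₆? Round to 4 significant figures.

Effusion rate of each component ∝ n_i/√M_i (partial pressure × 1/√M).
So x_UF₆ in the escaping gas = (n_UF₆/√M_UF₆) / Σ(n_i/√M_i)
= (2.68/√352.02) / (2.68/√352.02 + 4.50/√38.00) = 0.1428/(0.1428 + 0.7300) = 0.1637.

0.1637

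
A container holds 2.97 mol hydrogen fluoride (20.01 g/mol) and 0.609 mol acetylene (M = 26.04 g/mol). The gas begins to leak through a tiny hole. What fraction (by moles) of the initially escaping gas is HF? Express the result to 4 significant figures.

Rate_i ∝ x_i/√M_i (Graham's law weighted by mole fraction), so the effusate composition follows n_i/√M_i.
So x_HF in the escaping gas = (n_HF/√M_HF) / Σ(n_i/√M_i)
= (2.97/√20.01) / (2.97/√20.01 + 0.609/√26.04) = 0.6639/(0.6639 + 0.1193) = 0.8476.

0.8476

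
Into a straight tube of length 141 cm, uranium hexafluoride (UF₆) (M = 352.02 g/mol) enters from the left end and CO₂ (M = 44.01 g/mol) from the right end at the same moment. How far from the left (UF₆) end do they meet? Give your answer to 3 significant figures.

36.8 cm

The fronts meet when d_UF₆ + d_CO₂ = L with d_UF₆/d_CO₂ = √(M_CO₂/M_UF₆) (Graham's law). Here √(M_CO₂/M_UF₆) = √(44.01/352.02) = 0.3536.
With d_UF₆ + d_CO₂ = 141 cm, d_CO₂ = 141/(1 + 0.3536) = 104.2 cm.
d_UF₆ = 141 − 104.2 = 36.8 cm.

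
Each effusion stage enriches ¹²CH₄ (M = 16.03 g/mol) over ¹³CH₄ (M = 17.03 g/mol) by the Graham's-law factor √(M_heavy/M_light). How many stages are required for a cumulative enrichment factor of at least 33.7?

117

With α = √(17.03/16.03) per stage, ln α = ½ ln(1.06238) = 0.03026.
Need α^N ≥ 33.7 ⇒ N ≥ ln(33.7) / ln α = 3.517 / 0.03026 = 116.25.
Minimum whole number of stages: N = 117.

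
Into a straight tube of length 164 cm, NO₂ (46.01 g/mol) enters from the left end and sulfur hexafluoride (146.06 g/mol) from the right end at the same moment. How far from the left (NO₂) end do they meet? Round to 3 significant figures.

105 cm

Graham's law gives d_NO₂/d_SF₆ = rate_NO₂/rate_SF₆ = √(M_SF₆/M_NO₂) = √(146.06/46.01) = 1.782.
With d_NO₂ + d_SF₆ = 164 cm, d_SF₆ = 164/(1 + 1.782) = 58.96 cm.
d_NO₂ = 164 − 58.96 = 105 cm.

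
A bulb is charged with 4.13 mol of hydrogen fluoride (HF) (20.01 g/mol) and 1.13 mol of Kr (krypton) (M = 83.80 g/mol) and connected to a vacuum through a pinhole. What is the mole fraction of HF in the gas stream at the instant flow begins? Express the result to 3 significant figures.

The effusion rate of species i is ∝ p_i/√M_i ∝ n_i/√M_i.
Mole fraction of HF in the effusate = (n_HF/√M_HF) / (n_HF/√M_HF + n_Kr/√M_Kr)
= (4.13/√20.01) / (4.13/√20.01 + 1.13/√83.80) = 0.9233/(0.9233 + 0.1234) = 0.882.

0.882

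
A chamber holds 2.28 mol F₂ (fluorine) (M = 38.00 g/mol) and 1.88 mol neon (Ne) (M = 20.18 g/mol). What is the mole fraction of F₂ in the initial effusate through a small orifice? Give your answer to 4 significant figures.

Each component's effusion rate ∝ (its partial pressure)·(1/√M) ∝ n_i/√M_i.
So x_F₂ in the escaping gas = (n_F₂/√M_F₂) / Σ(n_i/√M_i)
= (2.28/√38.00) / (2.28/√38.00 + 1.88/√20.18) = 0.3699/(0.3699 + 0.4185) = 0.4692.

0.4692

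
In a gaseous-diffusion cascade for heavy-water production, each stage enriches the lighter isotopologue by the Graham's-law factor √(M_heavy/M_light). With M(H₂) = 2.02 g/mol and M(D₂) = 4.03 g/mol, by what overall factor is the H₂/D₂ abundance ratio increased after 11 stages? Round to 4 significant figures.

44.64

The single-stage factor is √(M_heavy/M_light), so 11 stages give [√(4.03/2.02)]^11 = (4.03/2.02)^(11/2).
= 1.99505^(11/2) = 44.64.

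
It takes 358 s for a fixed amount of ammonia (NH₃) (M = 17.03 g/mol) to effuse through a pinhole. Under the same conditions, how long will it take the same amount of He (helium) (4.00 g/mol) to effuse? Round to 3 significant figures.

174 s

Since effusion rate ∝ 1/√M, t_He/t_NH₃ = √(M_He/M_NH₃) = √(4.00/17.03) = √0.2349 = 0.4846.
So the time for He is 358 × 0.4846 = 174 s.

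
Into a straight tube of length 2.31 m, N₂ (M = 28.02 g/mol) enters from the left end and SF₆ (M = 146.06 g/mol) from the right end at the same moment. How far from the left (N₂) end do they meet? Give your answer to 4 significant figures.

Graham's law gives d_N₂/d_SF₆ = rate_N₂/rate_SF₆ = √(M_SF₆/M_N₂) = √(146.06/28.02) = 2.283.
With d_N₂ + d_SF₆ = 2.31 m, d_SF₆ = 2.31/(1 + 2.283) = 0.7036 m.
d_N₂ = 2.31 − 0.7036 = 1.606 m.

1.606 m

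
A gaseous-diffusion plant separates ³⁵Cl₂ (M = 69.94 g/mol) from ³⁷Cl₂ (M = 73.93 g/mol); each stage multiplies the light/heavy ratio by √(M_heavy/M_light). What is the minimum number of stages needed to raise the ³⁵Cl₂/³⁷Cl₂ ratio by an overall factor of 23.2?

114

Single-stage factor α = √(73.93/69.94), so ln α = ½ ln(1.05705) = 0.02774.
Need α^N ≥ 23.2 ⇒ N ≥ ln(23.2) / ln α = 3.144 / 0.02774 = 113.34.
So at least 114 stages are needed.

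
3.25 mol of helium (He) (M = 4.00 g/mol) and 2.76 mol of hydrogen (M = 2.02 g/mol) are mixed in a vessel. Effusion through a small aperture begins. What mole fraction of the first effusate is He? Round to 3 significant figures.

0.456

Each component's effusion rate ∝ (its partial pressure)·(1/√M) ∝ n_i/√M_i.
x_He(eff) = (n_He/√M_He) / (n_He/√M_He + n_H₂/√M_H₂)
= (3.25/√4.00) / (3.25/√4.00 + 2.76/√2.02) = 1.625/(1.625 + 1.942) = 0.456.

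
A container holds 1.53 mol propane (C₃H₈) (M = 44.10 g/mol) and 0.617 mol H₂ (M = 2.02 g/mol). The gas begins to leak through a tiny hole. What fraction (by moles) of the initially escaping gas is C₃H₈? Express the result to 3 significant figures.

Rate_i ∝ x_i/√M_i (Graham's law weighted by mole fraction), so the effusate composition follows n_i/√M_i.
x_C₃H₈(eff) = (n_C₃H₈/√M_C₃H₈) / (n_C₃H₈/√M_C₃H₈ + n_H₂/√M_H₂)
= (1.53/√44.10) / (1.53/√44.10 + 0.617/√2.02) = 0.2304/(0.2304 + 0.4341) = 0.347.

0.347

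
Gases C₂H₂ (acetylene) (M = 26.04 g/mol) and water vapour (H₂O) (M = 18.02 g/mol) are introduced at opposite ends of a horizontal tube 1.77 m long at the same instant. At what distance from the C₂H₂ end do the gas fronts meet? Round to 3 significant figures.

0.804 m

In equal time, each gas travels a distance ∝ its rate ∝ 1/√M, so d_C₂H₂/d_H₂O = √(M_H₂O/M_C₂H₂) = √(18.02/26.04) = 0.8319.
With d_C₂H₂ + d_H₂O = 1.77 m, d_H₂O = 1.77/(1 + 0.8319) = 0.9662 m.
d_C₂H₂ = 1.77 − 0.9662 = 0.804 m.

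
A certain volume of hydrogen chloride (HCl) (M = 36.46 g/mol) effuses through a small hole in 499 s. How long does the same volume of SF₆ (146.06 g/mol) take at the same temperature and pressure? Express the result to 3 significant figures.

Since effusion rate ∝ 1/√M, t_SF₆/t_HCl = √(M_SF₆/M_HCl) = √(146.06/36.46) = √4.006 = 2.002.
So the time for SF₆ is 499 × 2.002 = 999 s.

999 s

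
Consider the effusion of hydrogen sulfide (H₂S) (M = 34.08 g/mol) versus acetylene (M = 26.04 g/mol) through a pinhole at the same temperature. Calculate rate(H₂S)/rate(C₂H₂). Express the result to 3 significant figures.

0.874

By Graham's law, rate_H₂S/rate_C₂H₂ = √(M_C₂H₂/M_H₂S) = √(26.04/34.08) = √0.7641 = 0.874.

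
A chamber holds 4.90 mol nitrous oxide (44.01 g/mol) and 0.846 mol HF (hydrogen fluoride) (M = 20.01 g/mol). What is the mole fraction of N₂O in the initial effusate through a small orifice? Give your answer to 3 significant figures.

0.796

The effusion rate of species i is ∝ p_i/√M_i ∝ n_i/√M_i.
So x_N₂O in the escaping gas = (n_N₂O/√M_N₂O) / Σ(n_i/√M_i)
= (4.90/√44.01) / (4.90/√44.01 + 0.846/√20.01) = 0.7386/(0.7386 + 0.1891) = 0.796.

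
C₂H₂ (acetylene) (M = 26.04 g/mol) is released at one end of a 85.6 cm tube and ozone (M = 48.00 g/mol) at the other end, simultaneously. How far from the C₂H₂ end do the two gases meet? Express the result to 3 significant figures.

In equal time, each gas travels a distance ∝ its rate ∝ 1/√M, so d_C₂H₂/d_O₃ = √(M_O₃/M_C₂H₂) = √(48.00/26.04) = 1.358.
With d_C₂H₂ + d_O₃ = 85.6 cm, d_O₃ = 85.6/(1 + 1.358) = 36.31 cm.
d_C₂H₂ = 85.6 − 36.31 = 49.3 cm.

49.3 cm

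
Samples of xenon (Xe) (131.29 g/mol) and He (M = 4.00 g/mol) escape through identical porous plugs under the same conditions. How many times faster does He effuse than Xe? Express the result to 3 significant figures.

From Graham's law, rate_He/rate_Xe = √(M_Xe/M_He) = √(131.29/4.00) = √32.82 = 5.73.

5.73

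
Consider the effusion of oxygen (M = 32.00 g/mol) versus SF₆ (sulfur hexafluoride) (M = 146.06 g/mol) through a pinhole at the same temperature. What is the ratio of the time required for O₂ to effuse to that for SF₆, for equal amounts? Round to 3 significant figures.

0.468

Since effusion rate ∝ 1/√M, t_O₂/t_SF₆ = √(M_O₂/M_SF₆) = √(32.00/146.06) = √0.2191 = 0.468.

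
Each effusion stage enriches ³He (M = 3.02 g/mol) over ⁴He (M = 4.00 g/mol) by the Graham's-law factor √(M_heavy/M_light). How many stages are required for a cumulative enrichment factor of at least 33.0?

With α = √(4.00/3.02) per stage, ln α = ½ ln(1.32450) = 0.1405.
Need α^N ≥ 33.0 ⇒ N ≥ ln(33.0) / ln α = 3.497 / 0.1405 = 24.88.
So at least 25 stages are needed.

25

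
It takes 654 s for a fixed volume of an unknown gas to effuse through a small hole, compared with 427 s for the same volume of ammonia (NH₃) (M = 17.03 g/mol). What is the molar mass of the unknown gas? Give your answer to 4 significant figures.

39.95 g/mol

Using Graham's law: t_X/t_NH₃ = √(M_X/M_NH₃).
654/427 = 1.532 = √(M_X/17.03)
M_X = 17.03 × 1.532² = 17.03 × 2.346 = 39.95 g/mol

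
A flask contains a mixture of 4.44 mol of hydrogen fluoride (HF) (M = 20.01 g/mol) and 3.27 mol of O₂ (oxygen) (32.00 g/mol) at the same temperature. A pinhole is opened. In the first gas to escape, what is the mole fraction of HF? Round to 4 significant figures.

Rate_i ∝ x_i/√M_i (Graham's law weighted by mole fraction), so the effusate composition follows n_i/√M_i.
Mole fraction of HF in the effusate = (n_HF/√M_HF) / (n_HF/√M_HF + n_O₂/√M_O₂)
= (4.44/√20.01) / (4.44/√20.01 + 3.27/√32.00) = 0.9926/(0.9926 + 0.5781) = 0.6320.

0.6320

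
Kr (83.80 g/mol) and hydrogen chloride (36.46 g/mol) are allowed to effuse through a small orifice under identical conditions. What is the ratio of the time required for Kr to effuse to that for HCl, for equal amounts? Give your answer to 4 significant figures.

Graham's law gives t_Kr/t_HCl = √(M_Kr/M_HCl) = √(83.80/36.46) = √2.298 = 1.516.

1.516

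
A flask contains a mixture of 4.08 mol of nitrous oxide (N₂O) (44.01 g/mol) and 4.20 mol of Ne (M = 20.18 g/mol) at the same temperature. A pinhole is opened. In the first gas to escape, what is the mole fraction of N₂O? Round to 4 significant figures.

The effusion rate of species i is ∝ p_i/√M_i ∝ n_i/√M_i.
Mole fraction of N₂O in the effusate = (n_N₂O/√M_N₂O) / (n_N₂O/√M_N₂O + n_Ne/√M_Ne)
= (4.08/√44.01) / (4.08/√44.01 + 4.20/√20.18) = 0.6150/(0.6150 + 0.9350) = 0.3968.

0.3968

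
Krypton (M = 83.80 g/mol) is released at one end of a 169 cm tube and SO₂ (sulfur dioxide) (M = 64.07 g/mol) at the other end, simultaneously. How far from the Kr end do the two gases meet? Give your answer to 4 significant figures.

78.84 cm

Distances travelled in equal time are proportional to diffusion rates, so d_Kr/d_SO₂ = √(M_SO₂/M_Kr) = √(64.07/83.80) = 0.8744.
With d_Kr + d_SO₂ = 169 cm, d_SO₂ = 169/(1 + 0.8744) = 90.16 cm.
d_Kr = 169 − 90.16 = 78.84 cm.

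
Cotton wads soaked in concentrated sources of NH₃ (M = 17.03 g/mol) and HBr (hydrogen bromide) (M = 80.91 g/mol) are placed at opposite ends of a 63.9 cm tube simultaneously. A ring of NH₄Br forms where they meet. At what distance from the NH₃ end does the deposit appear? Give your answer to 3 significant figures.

Graham's law gives d_NH₃/d_HBr = rate_NH₃/rate_HBr = √(M_HBr/M_NH₃) = √(80.91/17.03) = 2.180.
With d_NH₃ + d_HBr = 63.9 cm, d_HBr = 63.9/(1 + 2.180) = 20.10 cm.
d_NH₃ = 63.9 − 20.10 = 43.8 cm.

43.8 cm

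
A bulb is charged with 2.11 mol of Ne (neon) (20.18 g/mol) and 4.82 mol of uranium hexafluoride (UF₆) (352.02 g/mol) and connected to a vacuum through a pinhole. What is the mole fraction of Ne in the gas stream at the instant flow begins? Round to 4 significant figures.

0.6464

Effusion rate of each component ∝ n_i/√M_i (partial pressure × 1/√M).
Mole fraction of Ne in the effusate = (n_Ne/√M_Ne) / (n_Ne/√M_Ne + n_UF₆/√M_UF₆)
= (2.11/√20.18) / (2.11/√20.18 + 4.82/√352.02) = 0.4697/(0.4697 + 0.2569) = 0.6464.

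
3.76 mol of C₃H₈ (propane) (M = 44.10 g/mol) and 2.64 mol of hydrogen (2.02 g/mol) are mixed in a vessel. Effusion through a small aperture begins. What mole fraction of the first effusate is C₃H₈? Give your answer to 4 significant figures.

Each component's effusion rate ∝ (its partial pressure)·(1/√M) ∝ n_i/√M_i.
x_C₃H₈(eff) = (n_C₃H₈/√M_C₃H₈) / (n_C₃H₈/√M_C₃H₈ + n_H₂/√M_H₂)
= (3.76/√44.10) / (3.76/√44.10 + 2.64/√2.02) = 0.5662/(0.5662 + 1.857) = 0.2336.

0.2336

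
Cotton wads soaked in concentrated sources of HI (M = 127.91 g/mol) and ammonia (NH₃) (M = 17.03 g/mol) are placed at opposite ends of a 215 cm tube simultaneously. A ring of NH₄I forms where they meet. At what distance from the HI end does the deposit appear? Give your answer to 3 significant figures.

57.5 cm

Graham's law gives d_HI/d_NH₃ = rate_HI/rate_NH₃ = √(M_NH₃/M_HI) = √(17.03/127.91) = 0.3649.
With d_HI + d_NH₃ = 215 cm, d_NH₃ = 215/(1 + 0.3649) = 157.5 cm.
d_HI = 215 − 157.5 = 57.5 cm.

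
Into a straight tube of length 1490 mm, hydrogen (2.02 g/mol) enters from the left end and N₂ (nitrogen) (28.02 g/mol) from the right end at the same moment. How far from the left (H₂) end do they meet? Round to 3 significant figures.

1170 mm

Graham's law gives d_H₂/d_N₂ = rate_H₂/rate_N₂ = √(M_N₂/M_H₂) = √(28.02/2.02) = 3.724.
With d_H₂ + d_N₂ = 1490 mm, d_N₂ = 1490/(1 + 3.724) = 315.4 mm.
d_H₂ = 1490 − 315.4 = 1170 mm.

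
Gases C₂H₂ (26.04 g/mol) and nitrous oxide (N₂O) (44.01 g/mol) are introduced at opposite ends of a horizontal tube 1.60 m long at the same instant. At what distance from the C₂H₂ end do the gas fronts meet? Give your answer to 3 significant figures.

In equal time, each gas travels a distance ∝ its rate ∝ 1/√M, so d_C₂H₂/d_N₂O = √(M_N₂O/M_C₂H₂) = √(44.01/26.04) = 1.300.
With d_C₂H₂ + d_N₂O = 1.60 m, d_N₂O = 1.60/(1 + 1.300) = 0.6956 m.
d_C₂H₂ = 1.60 − 0.6956 = 0.904 m.

0.904 m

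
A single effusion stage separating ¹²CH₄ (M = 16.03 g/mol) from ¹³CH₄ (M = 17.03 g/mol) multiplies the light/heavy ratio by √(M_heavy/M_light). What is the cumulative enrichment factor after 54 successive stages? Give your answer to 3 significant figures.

5.12

The single-stage factor is √(M_heavy/M_light), so 54 stages give [√(17.03/16.03)]^54 = (17.03/16.03)^(54/2).
= 1.06238^27 = 5.12.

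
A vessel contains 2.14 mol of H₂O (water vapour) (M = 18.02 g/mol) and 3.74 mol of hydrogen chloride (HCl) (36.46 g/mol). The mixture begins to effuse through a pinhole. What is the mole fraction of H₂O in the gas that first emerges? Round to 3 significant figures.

0.449

Rate_i ∝ x_i/√M_i (Graham's law weighted by mole fraction), so the effusate composition follows n_i/√M_i.
So x_H₂O in the escaping gas = (n_H₂O/√M_H₂O) / Σ(n_i/√M_i)
= (2.14/√18.02) / (2.14/√18.02 + 3.74/√36.46) = 0.5041/(0.5041 + 0.6194) = 0.449.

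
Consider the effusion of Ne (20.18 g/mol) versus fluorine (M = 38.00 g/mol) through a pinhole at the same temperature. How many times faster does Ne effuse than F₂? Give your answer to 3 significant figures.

By Graham's law, rate_Ne/rate_F₂ = √(M_F₂/M_Ne) = √(38.00/20.18) = √1.883 = 1.37.

1.37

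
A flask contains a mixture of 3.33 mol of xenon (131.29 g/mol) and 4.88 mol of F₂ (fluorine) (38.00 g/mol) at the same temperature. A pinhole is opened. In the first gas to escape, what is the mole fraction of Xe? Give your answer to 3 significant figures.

0.269

Each component's effusion rate ∝ (its partial pressure)·(1/√M) ∝ n_i/√M_i.
Mole fraction of Xe in the effusate = (n_Xe/√M_Xe) / (n_Xe/√M_Xe + n_F₂/√M_F₂)
= (3.33/√131.29) / (3.33/√131.29 + 4.88/√38.00) = 0.2906/(0.2906 + 0.7916) = 0.269.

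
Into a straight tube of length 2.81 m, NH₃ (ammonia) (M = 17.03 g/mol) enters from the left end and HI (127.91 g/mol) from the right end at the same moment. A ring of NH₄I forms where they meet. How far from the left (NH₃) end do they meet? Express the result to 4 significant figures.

2.059 m

The fronts meet when d_NH₃ + d_HI = L with d_NH₃/d_HI = √(M_HI/M_NH₃) (Graham's law). Here √(M_HI/M_NH₃) = √(127.91/17.03) = 2.741.
With d_NH₃ + d_HI = 2.81 m, d_HI = 2.81/(1 + 2.741) = 0.7512 m.
d_NH₃ = 2.81 − 0.7512 = 2.059 m.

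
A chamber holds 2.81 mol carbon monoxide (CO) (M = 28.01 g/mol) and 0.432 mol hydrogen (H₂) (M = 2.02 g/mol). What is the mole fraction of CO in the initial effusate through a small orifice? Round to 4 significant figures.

Rate_i ∝ x_i/√M_i (Graham's law weighted by mole fraction), so the effusate composition follows n_i/√M_i.
So x_CO in the escaping gas = (n_CO/√M_CO) / Σ(n_i/√M_i)
= (2.81/√28.01) / (2.81/√28.01 + 0.432/√2.02) = 0.5309/(0.5309 + 0.3040) = 0.6359.

0.6359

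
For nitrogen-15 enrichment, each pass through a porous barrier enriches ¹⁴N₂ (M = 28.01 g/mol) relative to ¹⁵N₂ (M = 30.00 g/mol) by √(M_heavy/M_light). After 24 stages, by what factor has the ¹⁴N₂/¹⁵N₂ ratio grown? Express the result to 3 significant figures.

2.28

The single-stage factor is √(M_heavy/M_light), so 24 stages give [√(30.00/28.01)]^24 = (30.00/28.01)^(24/2).
= 1.07105^12 = 2.28.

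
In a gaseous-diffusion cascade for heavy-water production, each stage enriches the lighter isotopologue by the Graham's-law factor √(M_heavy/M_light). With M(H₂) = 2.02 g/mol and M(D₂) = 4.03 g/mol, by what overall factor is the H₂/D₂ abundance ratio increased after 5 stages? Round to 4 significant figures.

Overall factor = α^5 with α = √(4.03/2.02), i.e. (4.03/2.02)^(5/2).
= 1.99505^(5/2) = 5.622.

5.622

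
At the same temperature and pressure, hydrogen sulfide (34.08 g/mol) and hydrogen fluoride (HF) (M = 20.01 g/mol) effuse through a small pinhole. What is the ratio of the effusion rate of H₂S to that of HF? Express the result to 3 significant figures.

By Graham's law, rate_H₂S/rate_HF = √(M_HF/M_H₂S) = √(20.01/34.08) = √0.5871 = 0.766.

0.766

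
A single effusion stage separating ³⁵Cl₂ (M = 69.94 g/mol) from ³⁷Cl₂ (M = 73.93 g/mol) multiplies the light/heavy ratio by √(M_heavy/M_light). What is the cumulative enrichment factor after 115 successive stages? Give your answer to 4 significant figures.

After 115 stages the ratio has grown by (√(73.93/69.94))^115 = (73.93/69.94)^(115/2).
= 1.05705^(115/2) = 24.29.

24.29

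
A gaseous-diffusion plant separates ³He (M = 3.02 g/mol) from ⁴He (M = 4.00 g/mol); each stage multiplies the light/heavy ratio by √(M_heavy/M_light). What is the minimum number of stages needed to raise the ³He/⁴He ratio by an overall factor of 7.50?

15

With α = √(4.00/3.02) per stage, ln α = ½ ln(1.32450) = 0.1405.
Need α^N ≥ 7.50 ⇒ N ≥ ln(7.50) / ln α = 2.015 / 0.1405 = 14.34.
Minimum whole number of stages: N = 15.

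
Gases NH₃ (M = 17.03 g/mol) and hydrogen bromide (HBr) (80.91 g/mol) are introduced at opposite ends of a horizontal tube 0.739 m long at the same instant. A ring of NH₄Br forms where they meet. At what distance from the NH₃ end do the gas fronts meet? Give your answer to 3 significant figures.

0.507 m

In equal time, each gas travels a distance ∝ its rate ∝ 1/√M, so d_NH₃/d_HBr = √(M_HBr/M_NH₃) = √(80.91/17.03) = 2.180.
With d_NH₃ + d_HBr = 0.739 m, d_HBr = 0.739/(1 + 2.180) = 0.2324 m.
d_NH₃ = 0.739 − 0.2324 = 0.507 m.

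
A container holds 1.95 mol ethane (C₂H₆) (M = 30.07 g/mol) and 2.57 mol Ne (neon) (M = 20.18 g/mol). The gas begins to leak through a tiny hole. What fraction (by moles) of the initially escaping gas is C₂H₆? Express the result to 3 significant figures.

0.383

The effusion rate of species i is ∝ p_i/√M_i ∝ n_i/√M_i.
x_C₂H₆(eff) = (n_C₂H₆/√M_C₂H₆) / (n_C₂H₆/√M_C₂H₆ + n_Ne/√M_Ne)
= (1.95/√30.07) / (1.95/√30.07 + 2.57/√20.18) = 0.3556/(0.3556 + 0.5721) = 0.383.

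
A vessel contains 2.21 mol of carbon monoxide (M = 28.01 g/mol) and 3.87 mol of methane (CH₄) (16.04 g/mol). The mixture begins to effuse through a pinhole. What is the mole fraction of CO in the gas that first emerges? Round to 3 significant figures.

0.302

Rate_i ∝ x_i/√M_i (Graham's law weighted by mole fraction), so the effusate composition follows n_i/√M_i.
Mole fraction of CO in the effusate = (n_CO/√M_CO) / (n_CO/√M_CO + n_CH₄/√M_CH₄)
= (2.21/√28.01) / (2.21/√28.01 + 3.87/√16.04) = 0.4176/(0.4176 + 0.9663) = 0.302.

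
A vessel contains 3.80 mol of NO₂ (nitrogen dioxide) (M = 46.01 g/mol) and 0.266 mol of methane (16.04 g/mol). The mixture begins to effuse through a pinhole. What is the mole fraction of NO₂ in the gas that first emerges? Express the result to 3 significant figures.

The effusion rate of species i is ∝ p_i/√M_i ∝ n_i/√M_i.
So x_NO₂ in the escaping gas = (n_NO₂/√M_NO₂) / Σ(n_i/√M_i)
= (3.80/√46.01) / (3.80/√46.01 + 0.266/√16.04) = 0.5602/(0.5602 + 0.06642) = 0.894.

0.894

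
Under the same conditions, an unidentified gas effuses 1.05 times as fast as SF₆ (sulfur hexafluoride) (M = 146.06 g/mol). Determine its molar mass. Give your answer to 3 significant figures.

From Graham's law, rate_X/rate_SF₆ = √(M_SF₆/M_X).
1.05 = √(146.06/M_X)
M_X = 146.06 / 1.05² = 146.06 / 1.103 = 132 g/mol

132 g/mol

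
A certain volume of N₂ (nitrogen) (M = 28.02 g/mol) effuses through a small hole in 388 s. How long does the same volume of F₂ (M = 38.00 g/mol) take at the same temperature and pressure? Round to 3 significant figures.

By Graham's law, t_F₂/t_N₂ = √(M_F₂/M_N₂) = √(38.00/28.02) = √1.356 = 1.165.
So the time for F₂ is 388 × 1.165 = 452 s.

452 s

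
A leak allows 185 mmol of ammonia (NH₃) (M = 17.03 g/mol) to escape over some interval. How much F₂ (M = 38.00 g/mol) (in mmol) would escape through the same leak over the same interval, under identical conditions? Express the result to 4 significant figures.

123.8 mmol

By Graham's law, rate_F₂/rate_NH₃ = √(M_NH₃/M_F₂) = √(17.03/38.00) = √0.4482 = 0.6694.
So the amount for F₂ is 185 × 0.6694 = 123.8 mmol.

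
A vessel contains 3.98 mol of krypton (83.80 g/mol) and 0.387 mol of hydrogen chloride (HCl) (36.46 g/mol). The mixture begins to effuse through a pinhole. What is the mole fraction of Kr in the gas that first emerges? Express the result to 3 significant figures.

Effusion rate of each component ∝ n_i/√M_i (partial pressure × 1/√M).
Mole fraction of Kr in the effusate = (n_Kr/√M_Kr) / (n_Kr/√M_Kr + n_HCl/√M_HCl)
= (3.98/√83.80) / (3.98/√83.80 + 0.387/√36.46) = 0.4348/(0.4348 + 0.06409) = 0.872.

0.872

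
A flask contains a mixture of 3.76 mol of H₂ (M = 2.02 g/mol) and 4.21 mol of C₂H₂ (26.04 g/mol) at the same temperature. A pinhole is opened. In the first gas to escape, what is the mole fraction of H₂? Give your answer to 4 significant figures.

0.7623

Effusion rate of each component ∝ n_i/√M_i (partial pressure × 1/√M).
So x_H₂ in the escaping gas = (n_H₂/√M_H₂) / Σ(n_i/√M_i)
= (3.76/√2.02) / (3.76/√2.02 + 4.21/√26.04) = 2.646/(2.646 + 0.8250) = 0.7623.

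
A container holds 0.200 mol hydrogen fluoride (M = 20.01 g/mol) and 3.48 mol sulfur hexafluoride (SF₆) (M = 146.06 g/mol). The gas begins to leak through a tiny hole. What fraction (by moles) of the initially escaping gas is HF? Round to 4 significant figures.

0.1344

Rate_i ∝ x_i/√M_i (Graham's law weighted by mole fraction), so the effusate composition follows n_i/√M_i.
x_HF(eff) = (n_HF/√M_HF) / (n_HF/√M_HF + n_SF₆/√M_SF₆)
= (0.200/√20.01) / (0.200/√20.01 + 3.48/√146.06) = 0.04471/(0.04471 + 0.2879) = 0.1344.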